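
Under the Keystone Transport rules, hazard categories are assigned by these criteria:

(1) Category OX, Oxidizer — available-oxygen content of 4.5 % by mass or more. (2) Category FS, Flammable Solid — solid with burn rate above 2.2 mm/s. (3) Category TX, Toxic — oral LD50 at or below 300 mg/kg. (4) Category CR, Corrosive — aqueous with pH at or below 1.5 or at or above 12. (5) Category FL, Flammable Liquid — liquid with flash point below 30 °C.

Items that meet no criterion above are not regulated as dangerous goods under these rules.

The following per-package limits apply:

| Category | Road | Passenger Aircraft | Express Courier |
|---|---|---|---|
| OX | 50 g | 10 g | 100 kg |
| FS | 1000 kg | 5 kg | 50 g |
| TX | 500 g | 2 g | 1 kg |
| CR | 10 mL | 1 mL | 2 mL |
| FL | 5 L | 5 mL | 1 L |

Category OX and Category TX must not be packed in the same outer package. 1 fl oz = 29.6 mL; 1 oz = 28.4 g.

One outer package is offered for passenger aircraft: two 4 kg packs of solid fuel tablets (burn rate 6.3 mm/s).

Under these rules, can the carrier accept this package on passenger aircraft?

Solid fuel tablets: burn rate 6.3 mm/s > 2.2 mm/s → Category FS (Flammable Solid).
Category FS quantity: two 4 kg packs = 8 kg.
8 kg exceeds the passenger aircraft limit of 5 kg for Category FS.

No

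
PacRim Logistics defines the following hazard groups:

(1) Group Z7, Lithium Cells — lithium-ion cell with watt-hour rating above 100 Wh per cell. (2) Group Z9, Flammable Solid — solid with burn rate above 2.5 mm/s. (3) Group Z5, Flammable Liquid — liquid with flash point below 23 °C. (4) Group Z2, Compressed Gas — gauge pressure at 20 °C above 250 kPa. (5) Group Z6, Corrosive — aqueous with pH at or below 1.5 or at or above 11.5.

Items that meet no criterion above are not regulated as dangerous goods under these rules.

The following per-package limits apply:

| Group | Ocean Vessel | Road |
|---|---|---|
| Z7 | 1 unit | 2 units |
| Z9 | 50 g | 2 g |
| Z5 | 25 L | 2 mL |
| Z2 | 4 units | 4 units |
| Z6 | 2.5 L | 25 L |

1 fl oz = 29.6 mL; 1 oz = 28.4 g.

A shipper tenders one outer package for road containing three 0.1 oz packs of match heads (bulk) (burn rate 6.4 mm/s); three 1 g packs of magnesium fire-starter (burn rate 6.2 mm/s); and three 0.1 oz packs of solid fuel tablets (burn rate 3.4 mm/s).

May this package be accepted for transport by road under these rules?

No

The match heads (bulk) have burn rate 6.4 mm/s, which is > 2.5 mm/s, so they are Group Z9 (Flammable Solid).
Burn rate 6.2 mm/s meets the Group Z9 criterion (Flammable Solid), so the magnesium fire-starter is Group Z9.
Burn rate 3.4 mm/s meets the Group Z9 criterion (Flammable Solid), so the solid fuel tablets are Group Z9.
Total Group Z9: (three 0.1 oz packs = 8.52 g) + (three 1 g packs = 3 g) + (three 0.1 oz packs = 8.52 g) = 20.04 g.
20.04 g > 2 g (road limit, Group Z9) — over the limit.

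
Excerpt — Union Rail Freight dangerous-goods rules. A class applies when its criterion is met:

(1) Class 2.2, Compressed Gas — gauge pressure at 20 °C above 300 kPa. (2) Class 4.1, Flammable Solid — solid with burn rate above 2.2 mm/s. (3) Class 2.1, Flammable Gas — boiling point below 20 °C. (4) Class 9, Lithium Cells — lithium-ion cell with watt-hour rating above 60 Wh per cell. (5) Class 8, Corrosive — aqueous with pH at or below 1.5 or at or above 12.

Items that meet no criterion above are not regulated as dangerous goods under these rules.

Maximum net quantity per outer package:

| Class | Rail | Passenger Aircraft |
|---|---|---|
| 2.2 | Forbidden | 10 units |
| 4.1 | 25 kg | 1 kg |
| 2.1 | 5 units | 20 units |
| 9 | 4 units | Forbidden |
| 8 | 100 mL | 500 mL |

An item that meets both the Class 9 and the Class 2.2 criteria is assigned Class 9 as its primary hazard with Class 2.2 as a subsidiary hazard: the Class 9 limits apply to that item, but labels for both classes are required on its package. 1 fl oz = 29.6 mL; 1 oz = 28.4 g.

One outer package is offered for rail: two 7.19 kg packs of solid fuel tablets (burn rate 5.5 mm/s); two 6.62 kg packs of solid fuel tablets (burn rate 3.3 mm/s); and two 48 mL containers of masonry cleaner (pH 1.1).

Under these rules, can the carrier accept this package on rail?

No

The solid fuel tablets have burn rate 5.5 mm/s, which is > 2.2 mm/s, so they are Class 4.1 (Flammable Solid).
The solid fuel tablets have burn rate 3.3 mm/s, which is > 2.2 mm/s, so they are Class 4.1 (Flammable Solid).
The masonry cleaner has pH 1.1, which is ≤ 1.5, so it is Class 8 (Corrosive).
Class 4.1 net quantity: (two 7.19 kg packs = 14.38 kg) + (two 6.62 kg packs = 13.24 kg) = 27.62 kg.
27.62 kg exceeds the rail limit of 25 kg for Class 4.1.
Class 8 quantity: two 48 mL containers = 96 mL.
96 mL is within the rail limit of 100 mL for Class 8.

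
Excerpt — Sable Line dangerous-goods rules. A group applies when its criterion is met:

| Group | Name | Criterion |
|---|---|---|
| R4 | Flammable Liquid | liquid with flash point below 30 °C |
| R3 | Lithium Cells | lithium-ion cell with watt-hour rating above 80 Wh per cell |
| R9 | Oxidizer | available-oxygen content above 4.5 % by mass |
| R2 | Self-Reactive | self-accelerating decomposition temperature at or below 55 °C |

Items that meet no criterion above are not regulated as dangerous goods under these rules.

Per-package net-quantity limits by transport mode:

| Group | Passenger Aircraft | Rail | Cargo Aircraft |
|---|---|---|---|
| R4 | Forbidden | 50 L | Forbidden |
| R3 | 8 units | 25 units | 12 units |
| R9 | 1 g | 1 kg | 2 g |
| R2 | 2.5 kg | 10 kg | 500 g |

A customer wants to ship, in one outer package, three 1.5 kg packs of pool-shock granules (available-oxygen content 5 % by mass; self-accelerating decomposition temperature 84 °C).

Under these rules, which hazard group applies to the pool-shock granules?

Pool-shock granules: available-oxygen content 5 % by mass > 4.5 % by mass → Group R9 (Oxidizer).

Group R9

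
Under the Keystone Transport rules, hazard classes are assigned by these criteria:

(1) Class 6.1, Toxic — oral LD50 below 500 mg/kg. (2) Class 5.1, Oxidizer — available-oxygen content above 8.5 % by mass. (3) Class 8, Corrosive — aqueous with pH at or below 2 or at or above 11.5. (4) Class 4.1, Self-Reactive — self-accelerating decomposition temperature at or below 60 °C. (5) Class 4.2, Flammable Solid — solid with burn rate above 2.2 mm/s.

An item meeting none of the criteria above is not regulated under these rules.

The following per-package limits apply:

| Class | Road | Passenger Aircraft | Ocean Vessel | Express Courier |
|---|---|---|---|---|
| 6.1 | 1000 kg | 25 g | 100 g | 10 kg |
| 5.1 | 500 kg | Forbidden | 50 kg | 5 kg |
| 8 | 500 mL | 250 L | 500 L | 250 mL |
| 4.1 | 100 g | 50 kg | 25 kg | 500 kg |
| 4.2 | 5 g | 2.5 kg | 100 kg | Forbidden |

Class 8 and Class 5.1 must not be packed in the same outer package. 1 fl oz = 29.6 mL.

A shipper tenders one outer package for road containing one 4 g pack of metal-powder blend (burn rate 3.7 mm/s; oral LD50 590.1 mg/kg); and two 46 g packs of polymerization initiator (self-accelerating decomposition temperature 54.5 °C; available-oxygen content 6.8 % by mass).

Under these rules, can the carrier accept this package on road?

Yes

With burn rate 3.7 mm/s (> 2.2 mm/s), the metal-powder blend falls in Class 4.2.
The polymerization initiator has self-accelerating decomposition temperature 54.5 °C, which is ≤ 60 °C, so it is Class 4.1 (Self-Reactive).
Class 4.1 quantity: two 46 g packs = 92 g.
That is within the Class 4.1 road limit of 100 g.
Class 4.2 quantity: 4 g.
4 g is within the road limit of 5 g for Class 4.2.
The segregation rule (Class 8 with Class 5.1) does not apply to Class 4.1 with Class 4.2.
Every hazard class is within its road limit and no segregation rule is violated.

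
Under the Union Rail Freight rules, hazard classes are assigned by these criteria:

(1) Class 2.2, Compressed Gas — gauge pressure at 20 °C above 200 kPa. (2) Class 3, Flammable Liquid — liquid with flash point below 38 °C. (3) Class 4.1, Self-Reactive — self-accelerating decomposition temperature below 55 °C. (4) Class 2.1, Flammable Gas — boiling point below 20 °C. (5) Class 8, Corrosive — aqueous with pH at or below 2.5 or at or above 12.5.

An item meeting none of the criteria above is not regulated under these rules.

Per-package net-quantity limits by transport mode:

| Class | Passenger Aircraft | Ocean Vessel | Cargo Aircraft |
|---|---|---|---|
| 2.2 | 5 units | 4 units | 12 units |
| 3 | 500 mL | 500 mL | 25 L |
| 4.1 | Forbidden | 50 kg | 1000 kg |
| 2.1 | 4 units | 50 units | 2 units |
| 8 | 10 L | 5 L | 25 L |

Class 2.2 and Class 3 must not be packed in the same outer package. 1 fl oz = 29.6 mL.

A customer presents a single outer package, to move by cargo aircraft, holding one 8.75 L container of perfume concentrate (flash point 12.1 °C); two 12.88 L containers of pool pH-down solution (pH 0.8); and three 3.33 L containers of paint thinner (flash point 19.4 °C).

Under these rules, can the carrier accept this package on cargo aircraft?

No

Flash point 12.1 °C meets the Class 3 criterion (Flammable Liquid), so the perfume concentrate is Class 3.
The pool pH-down solution has pH 0.8, which is ≤ 2.5, so it is Class 8 (Corrosive).
Flash point 19.4 °C meets the Class 3 criterion (Flammable Liquid), so the paint thinner is Class 3.
Total Class 3: 8.75 L + (three 3.33 L containers = 9.99 L) = 18.74 L.
18.74 L ≤ 25 L (cargo aircraft limit, Class 3) — within limit.
Class 8 quantity: two 12.88 L containers = 25.76 L.
25.76 L exceeds the cargo aircraft limit of 25 L for Class 8.
The segregation rule (Class 2.2 with Class 3) does not apply to Class 3 with Class 8.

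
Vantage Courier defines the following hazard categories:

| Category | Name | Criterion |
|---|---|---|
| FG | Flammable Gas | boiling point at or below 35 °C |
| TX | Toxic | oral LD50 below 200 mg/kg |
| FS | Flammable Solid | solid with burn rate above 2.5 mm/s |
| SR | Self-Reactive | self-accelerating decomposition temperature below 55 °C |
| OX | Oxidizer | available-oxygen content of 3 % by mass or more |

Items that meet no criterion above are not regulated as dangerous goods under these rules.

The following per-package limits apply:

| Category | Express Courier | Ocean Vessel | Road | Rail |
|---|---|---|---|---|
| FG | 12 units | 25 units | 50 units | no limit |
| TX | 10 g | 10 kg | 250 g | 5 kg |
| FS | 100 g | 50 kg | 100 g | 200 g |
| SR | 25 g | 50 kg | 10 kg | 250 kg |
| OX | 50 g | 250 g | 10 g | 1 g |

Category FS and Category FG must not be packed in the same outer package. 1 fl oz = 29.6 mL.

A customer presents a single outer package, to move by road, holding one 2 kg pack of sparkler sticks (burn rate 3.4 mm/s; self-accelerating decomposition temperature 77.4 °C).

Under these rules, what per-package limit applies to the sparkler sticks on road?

The sparkler sticks have burn rate 3.4 mm/s, which is > 2.5 mm/s, so they are Category FS (Flammable Solid).
The road limit for Category FS is 100 g.

100 g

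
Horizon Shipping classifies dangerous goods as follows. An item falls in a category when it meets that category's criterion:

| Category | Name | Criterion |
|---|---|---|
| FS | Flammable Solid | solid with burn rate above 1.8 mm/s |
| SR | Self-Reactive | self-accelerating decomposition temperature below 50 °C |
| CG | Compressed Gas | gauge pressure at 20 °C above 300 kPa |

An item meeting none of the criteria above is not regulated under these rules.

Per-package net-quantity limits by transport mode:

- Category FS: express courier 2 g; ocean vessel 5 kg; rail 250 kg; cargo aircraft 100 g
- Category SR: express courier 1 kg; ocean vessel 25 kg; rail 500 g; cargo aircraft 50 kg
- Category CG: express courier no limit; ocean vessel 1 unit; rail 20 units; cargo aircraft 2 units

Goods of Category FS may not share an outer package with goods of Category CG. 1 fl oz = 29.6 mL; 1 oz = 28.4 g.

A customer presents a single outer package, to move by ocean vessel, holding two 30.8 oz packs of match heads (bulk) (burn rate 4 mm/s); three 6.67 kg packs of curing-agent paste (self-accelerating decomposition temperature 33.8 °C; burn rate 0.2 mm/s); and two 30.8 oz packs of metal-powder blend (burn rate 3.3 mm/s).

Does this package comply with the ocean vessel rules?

Yes

The match heads (bulk) have burn rate 4 mm/s, which is > 1.8 mm/s, so they are Category FS (Flammable Solid).
Self-accelerating decomposition temperature 33.8 °C meets the Category SR criterion (Self-Reactive), so the curing-agent paste is Category SR.
Burn rate 3.3 mm/s meets the Category FS criterion (Flammable Solid), so the metal-powder blend is Category FS.
Total Category FS: (two 30.8 oz packs = 1749.44 g) + (two 30.8 oz packs = 1749.44 g) = 3498.88 g.
3498.88 g ≤ 5 kg (ocean vessel limit, Category FS) — within limit.
Category SR quantity: three 6.67 kg packs = 20.01 kg.
20.01 kg ≤ 25 kg (ocean vessel limit, Category SR) — within limit.
The segregation rule (Category FS with Category CG) does not apply to Category FS with Category SR.
Every hazard category is within its ocean vessel limit and no segregation rule is violated.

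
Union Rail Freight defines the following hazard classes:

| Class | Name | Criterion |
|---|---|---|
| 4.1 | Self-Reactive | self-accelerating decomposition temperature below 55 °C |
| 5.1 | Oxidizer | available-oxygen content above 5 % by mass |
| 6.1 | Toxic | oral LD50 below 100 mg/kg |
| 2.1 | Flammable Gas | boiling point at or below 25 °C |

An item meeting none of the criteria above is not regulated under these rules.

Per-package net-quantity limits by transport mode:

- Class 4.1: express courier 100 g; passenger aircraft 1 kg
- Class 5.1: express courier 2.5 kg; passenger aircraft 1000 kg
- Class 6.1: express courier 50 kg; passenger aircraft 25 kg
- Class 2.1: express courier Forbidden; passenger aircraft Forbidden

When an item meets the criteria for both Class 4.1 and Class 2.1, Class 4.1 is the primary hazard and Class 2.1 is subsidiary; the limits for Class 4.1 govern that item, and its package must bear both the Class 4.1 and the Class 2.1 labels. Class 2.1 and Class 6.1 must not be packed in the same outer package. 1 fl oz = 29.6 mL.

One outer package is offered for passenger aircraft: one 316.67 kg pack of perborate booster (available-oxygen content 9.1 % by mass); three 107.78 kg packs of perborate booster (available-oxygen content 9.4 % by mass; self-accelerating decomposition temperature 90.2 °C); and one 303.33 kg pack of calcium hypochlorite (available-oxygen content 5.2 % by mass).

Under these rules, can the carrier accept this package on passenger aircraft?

Yes

Available-oxygen content 9.1 % by mass meets the Class 5.1 criterion (Oxidizer), so the perborate booster is Class 5.1.
Available-oxygen content 9.4 % by mass meets the Class 5.1 criterion (Oxidizer), so the perborate booster is Class 5.1.
Available-oxygen content 5.2 % by mass meets the Class 5.1 criterion (Oxidizer), so the calcium hypochlorite is Class 5.1.
Total Class 5.1: 316.67 kg + (three 107.78 kg packs = 323.34 kg) + 303.33 kg = 943.34 kg.
943.34 kg is within the passenger aircraft limit of 1000 kg for Class 5.1.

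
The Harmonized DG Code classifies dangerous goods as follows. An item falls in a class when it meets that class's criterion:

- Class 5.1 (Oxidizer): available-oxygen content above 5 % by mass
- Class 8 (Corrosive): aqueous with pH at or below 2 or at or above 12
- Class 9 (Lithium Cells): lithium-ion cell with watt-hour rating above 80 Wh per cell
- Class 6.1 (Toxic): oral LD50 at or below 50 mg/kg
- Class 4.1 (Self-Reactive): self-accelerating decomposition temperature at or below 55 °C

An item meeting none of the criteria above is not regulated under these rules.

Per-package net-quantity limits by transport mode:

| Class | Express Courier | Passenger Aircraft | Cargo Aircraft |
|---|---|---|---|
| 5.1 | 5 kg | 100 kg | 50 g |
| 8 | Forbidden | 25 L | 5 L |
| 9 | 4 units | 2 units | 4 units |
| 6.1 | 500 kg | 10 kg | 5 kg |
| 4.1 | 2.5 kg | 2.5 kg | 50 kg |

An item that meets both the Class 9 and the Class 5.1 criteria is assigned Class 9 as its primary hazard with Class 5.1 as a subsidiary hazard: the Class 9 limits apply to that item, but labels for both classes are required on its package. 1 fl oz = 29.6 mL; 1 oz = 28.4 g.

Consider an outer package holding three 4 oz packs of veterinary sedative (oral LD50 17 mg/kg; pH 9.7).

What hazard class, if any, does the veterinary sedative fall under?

Class 6.1

With oral LD50 17 mg/kg (≤ 50 mg/kg), the veterinary sedative falls in Class 6.1.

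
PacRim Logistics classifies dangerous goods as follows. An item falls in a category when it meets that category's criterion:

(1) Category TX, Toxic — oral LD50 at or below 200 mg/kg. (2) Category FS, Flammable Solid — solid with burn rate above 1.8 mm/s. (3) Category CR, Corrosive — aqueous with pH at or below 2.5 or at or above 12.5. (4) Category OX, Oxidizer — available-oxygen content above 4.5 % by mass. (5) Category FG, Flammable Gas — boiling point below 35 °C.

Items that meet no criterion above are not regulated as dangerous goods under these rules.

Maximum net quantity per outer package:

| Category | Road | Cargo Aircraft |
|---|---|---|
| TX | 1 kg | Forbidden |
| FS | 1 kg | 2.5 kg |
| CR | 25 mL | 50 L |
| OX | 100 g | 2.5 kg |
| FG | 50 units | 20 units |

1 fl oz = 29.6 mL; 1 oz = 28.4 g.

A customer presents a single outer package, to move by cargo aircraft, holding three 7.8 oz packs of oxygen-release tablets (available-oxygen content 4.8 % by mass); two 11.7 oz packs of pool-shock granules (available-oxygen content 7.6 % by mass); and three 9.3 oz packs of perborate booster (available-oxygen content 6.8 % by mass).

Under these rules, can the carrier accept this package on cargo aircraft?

With available-oxygen content 4.8 % by mass (> 4.5 % by mass), the oxygen-release tablets fall in Category OX.
Available-oxygen content 7.6 % by mass meets the Category OX criterion (Oxidizer), so the pool-shock granules are Category OX.
Available-oxygen content 6.8 % by mass meets the Category OX criterion (Oxidizer), so the perborate booster is Category OX.
Category OX net quantity: (three 7.8 oz packs = 664.56 g) + (two 11.7 oz packs = 664.56 g) + (three 9.3 oz packs = 792.36 g) = 2121.48 g.
2121.48 g is within the cargo aircraft limit of 2.5 kg for Category OX.

Yes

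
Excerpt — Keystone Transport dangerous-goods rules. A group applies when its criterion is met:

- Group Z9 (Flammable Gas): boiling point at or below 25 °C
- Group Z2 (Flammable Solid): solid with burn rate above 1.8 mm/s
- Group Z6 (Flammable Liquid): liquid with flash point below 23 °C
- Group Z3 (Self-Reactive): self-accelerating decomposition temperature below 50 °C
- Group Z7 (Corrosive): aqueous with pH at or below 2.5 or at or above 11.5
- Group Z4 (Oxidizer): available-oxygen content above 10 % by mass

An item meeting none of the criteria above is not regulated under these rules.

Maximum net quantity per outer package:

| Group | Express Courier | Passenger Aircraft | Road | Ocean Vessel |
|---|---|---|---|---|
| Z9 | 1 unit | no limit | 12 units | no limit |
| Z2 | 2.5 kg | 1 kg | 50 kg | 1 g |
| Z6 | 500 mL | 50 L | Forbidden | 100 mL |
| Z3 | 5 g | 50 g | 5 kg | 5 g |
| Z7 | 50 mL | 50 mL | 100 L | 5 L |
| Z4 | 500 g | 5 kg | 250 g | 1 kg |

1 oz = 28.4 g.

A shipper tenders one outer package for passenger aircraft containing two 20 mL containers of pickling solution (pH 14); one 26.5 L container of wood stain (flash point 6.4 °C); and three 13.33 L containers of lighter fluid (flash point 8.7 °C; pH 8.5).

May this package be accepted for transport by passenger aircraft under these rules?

Pickling solution: pH 14 ≥ 11.5 → Group Z7 (Corrosive).
The wood stain has flash point 6.4 °C, which is < 23 °C, so it is Group Z6 (Flammable Liquid).
Lighter fluid: flash point 8.7 °C < 23 °C → Group Z6 (Flammable Liquid).
Group Z6 net quantity: 26.5 L + (three 13.33 L containers = 39.99 L) = 66.49 L.
66.49 L exceeds the passenger aircraft limit of 50 L for Group Z6.
Group Z7 quantity: two 20 mL containers = 40 mL.
That is within the Group Z7 passenger aircraft limit of 50 mL.

No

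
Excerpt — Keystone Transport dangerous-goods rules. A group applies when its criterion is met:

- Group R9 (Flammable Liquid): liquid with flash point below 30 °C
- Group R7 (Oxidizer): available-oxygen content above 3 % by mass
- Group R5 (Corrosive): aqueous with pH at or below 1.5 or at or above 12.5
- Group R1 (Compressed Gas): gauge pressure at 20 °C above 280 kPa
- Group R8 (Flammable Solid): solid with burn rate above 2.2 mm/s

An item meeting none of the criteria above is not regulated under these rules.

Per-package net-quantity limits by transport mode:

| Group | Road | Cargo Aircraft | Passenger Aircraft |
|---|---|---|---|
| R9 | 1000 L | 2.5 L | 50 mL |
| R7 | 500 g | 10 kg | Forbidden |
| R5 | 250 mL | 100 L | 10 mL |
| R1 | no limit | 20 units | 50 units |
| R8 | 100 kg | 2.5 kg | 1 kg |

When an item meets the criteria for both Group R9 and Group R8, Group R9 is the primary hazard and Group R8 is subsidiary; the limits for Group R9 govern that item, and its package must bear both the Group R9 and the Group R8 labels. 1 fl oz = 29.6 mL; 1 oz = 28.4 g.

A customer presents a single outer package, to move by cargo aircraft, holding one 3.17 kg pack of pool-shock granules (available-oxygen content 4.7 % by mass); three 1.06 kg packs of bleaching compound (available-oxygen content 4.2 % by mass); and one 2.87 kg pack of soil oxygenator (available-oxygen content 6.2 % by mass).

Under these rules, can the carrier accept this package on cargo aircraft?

The pool-shock granules have available-oxygen content 4.7 % by mass, which is > 3 % by mass, so they are Group R7 (Oxidizer).
Bleaching compound: available-oxygen content 4.2 % by mass > 3 % by mass → Group R7 (Oxidizer).
Soil oxygenator: available-oxygen content 6.2 % by mass > 3 % by mass → Group R7 (Oxidizer).
Total Group R7: 3.17 kg + (three 1.06 kg packs = 3.18 kg) + 2.87 kg = 9.22 kg.
9.22 kg ≤ 10 kg (cargo aircraft limit, Group R7) — within limit.

Yes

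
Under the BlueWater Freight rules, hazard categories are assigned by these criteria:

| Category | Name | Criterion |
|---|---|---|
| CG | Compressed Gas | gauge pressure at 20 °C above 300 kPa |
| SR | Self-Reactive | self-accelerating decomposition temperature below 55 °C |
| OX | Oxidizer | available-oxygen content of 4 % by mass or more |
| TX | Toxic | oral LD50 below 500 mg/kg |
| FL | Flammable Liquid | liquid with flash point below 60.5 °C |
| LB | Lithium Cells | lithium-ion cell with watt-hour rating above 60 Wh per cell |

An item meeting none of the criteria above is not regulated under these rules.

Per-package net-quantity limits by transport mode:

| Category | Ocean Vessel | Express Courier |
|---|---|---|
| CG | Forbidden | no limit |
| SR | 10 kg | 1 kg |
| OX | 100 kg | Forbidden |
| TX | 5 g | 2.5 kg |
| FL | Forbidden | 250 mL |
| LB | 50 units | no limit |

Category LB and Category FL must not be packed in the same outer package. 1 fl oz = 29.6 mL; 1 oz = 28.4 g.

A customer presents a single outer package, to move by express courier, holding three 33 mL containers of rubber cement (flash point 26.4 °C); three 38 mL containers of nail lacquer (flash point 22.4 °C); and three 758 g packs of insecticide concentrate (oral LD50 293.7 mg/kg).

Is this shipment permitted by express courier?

With flash point 26.4 °C (< 60.5 °C), the rubber cement falls in Category FL.
The nail lacquer has flash point 22.4 °C, which is < 60.5 °C, so it is Category FL (Flammable Liquid).
With oral LD50 293.7 mg/kg (< 500 mg/kg), the insecticide concentrate falls in Category TX.
Category TX quantity: three 758 g packs = 2.274 kg.
2.274 kg is within the express courier limit of 2.5 kg for Category TX.
Category FL net quantity: (three 33 mL containers = 99 mL) + (three 38 mL containers = 114 mL) = 213 mL.
213 mL is within the express courier limit of 250 mL for Category FL.
The segregation rule (Category LB with Category FL) does not apply to Category TX with Category FL.
Every hazard category is within its express courier limit and no segregation rule is violated.

Yes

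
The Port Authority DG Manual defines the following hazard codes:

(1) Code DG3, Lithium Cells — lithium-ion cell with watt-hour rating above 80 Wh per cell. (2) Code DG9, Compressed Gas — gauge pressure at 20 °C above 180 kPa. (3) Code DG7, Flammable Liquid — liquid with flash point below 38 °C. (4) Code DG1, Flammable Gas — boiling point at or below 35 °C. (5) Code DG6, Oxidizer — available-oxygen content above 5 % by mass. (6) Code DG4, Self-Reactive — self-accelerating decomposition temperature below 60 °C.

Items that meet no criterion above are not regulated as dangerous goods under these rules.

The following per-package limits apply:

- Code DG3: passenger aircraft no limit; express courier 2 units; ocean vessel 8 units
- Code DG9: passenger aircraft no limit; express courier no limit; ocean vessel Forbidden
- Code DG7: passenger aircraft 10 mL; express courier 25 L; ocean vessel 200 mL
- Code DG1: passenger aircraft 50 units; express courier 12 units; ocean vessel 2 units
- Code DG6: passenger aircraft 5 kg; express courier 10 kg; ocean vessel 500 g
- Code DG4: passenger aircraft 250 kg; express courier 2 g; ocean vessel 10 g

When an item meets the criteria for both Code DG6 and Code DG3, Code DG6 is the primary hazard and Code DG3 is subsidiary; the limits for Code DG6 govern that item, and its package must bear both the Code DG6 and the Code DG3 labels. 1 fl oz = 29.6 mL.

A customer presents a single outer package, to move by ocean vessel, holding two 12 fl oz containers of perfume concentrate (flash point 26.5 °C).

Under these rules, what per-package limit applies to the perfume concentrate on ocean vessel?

200 mL

Perfume concentrate: flash point 26.5 °C < 38 °C → Code DG7 (Flammable Liquid).
The ocean vessel limit for Code DG7 is 200 mL.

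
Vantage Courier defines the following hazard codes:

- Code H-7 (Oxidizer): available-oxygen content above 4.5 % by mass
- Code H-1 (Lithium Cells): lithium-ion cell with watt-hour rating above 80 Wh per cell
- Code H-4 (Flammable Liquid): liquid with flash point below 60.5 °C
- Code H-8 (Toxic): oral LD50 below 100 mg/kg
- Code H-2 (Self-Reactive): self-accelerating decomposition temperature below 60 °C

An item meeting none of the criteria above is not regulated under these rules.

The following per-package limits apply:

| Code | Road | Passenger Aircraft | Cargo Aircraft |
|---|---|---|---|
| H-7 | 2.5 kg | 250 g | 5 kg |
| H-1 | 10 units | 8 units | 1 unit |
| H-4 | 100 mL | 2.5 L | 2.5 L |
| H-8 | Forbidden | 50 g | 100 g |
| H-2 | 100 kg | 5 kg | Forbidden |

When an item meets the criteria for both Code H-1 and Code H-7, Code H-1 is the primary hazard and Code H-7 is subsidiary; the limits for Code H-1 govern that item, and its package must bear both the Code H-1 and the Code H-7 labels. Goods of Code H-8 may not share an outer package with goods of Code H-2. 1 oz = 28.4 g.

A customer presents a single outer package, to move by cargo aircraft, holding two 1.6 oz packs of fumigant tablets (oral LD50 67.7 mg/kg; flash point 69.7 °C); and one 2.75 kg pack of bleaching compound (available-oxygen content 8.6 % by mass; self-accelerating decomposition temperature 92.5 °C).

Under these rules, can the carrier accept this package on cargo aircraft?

Fumigant tablets: oral LD50 67.7 mg/kg < 100 mg/kg → Code H-8 (Toxic).
Available-oxygen content 8.6 % by mass meets the Code H-7 criterion (Oxidizer), so the bleaching compound is Code H-7.
Code H-8 quantity: two 1.6 oz packs = 90.88 g.
That is within the Code H-8 cargo aircraft limit of 100 g.
Code H-7 quantity: 2.75 kg.
2.75 kg is within the cargo aircraft limit of 5 kg for Code H-7.
The segregation rule (Code H-8 with Code H-2) does not apply to Code H-8 with Code H-7.
Every hazard code is within its cargo aircraft limit and no segregation rule is violated.

Yes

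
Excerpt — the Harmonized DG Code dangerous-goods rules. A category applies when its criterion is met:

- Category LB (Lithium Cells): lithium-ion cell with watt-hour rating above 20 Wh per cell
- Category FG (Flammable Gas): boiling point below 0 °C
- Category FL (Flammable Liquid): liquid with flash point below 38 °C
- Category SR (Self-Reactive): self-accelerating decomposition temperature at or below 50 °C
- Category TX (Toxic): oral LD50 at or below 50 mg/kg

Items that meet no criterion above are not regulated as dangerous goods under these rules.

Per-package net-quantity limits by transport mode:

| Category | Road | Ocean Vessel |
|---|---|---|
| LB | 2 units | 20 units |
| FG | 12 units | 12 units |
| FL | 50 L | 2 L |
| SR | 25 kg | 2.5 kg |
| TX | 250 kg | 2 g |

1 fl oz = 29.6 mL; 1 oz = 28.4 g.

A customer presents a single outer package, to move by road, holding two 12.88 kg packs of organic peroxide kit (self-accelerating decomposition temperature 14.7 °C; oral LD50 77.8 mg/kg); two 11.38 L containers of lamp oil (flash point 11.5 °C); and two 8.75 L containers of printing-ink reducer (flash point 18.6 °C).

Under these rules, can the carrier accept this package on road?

With self-accelerating decomposition temperature 14.7 °C (≤ 50 °C), the organic peroxide kit falls in Category SR.
With flash point 11.5 °C (< 38 °C), the lamp oil falls in Category FL.
Printing-ink reducer: flash point 18.6 °C < 38 °C → Category FL (Flammable Liquid).
Category SR quantity: two 12.88 kg packs = 25.76 kg.
That exceeds the Category SR road limit of 25 kg.
Category FL net quantity: (two 11.38 L containers = 22.76 L) + (two 8.75 L containers = 17.5 L) = 40.26 L.
40.26 L is within the road limit of 50 L for Category FL.

No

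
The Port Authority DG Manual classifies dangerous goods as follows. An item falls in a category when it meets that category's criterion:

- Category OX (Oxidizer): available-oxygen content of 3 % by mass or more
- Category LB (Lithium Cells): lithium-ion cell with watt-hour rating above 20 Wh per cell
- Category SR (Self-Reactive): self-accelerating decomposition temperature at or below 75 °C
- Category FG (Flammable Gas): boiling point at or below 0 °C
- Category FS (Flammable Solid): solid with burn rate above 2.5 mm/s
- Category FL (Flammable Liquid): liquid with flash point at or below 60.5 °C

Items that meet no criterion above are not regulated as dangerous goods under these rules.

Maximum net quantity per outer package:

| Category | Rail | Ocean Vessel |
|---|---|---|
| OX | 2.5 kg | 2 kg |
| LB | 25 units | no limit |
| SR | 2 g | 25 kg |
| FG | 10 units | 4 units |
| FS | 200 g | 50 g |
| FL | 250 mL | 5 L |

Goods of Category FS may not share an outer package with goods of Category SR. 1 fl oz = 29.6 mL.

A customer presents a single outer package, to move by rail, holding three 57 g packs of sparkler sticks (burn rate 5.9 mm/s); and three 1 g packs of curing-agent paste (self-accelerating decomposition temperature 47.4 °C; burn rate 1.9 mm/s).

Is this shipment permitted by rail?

The sparkler sticks have burn rate 5.9 mm/s, which is > 2.5 mm/s, so they are Category FS (Flammable Solid).
With self-accelerating decomposition temperature 47.4 °C (≤ 75 °C), the curing-agent paste falls in Category SR.
Category FS quantity: three 57 g packs = 171 g.
That is within the Category FS rail limit of 200 g.
Category SR quantity: three 1 g packs = 3 g.
3 g > 2 g (rail limit, Category SR) — over the limit.
Category FS and Category SR may not share an outer package.

No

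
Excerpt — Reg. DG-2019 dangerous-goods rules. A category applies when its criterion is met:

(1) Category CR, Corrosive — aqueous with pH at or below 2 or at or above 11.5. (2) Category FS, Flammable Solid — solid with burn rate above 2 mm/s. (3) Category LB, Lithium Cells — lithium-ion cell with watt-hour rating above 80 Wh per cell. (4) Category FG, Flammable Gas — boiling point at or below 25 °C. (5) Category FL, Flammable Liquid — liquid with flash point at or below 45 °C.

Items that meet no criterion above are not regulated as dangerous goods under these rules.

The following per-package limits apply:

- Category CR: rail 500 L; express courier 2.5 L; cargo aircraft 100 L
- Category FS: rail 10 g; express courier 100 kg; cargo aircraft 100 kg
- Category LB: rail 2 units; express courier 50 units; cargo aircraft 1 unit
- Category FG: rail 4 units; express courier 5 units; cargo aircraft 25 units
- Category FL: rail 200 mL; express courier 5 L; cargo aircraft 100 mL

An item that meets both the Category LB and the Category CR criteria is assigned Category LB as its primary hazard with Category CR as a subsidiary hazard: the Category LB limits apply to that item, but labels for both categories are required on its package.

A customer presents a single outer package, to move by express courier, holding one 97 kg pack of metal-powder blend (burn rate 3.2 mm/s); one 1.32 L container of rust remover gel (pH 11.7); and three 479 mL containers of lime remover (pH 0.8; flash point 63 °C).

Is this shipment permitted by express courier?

No

Burn rate 3.2 mm/s meets the Category FS criterion (Flammable Solid), so the metal-powder blend is Category FS.
pH 11.7 meets the Category CR criterion (Corrosive), so the rust remover gel is Category CR.
pH 0.8 meets the Category CR criterion (Corrosive), so the lime remover is Category CR.
Total Category CR: 1.32 L + (three 479 mL containers = 1.437 L) = 2.757 L.
That exceeds the Category CR express courier limit of 2.5 L.
Category FS quantity: 97 kg.
97 kg is within the express courier limit of 100 kg for Category FS.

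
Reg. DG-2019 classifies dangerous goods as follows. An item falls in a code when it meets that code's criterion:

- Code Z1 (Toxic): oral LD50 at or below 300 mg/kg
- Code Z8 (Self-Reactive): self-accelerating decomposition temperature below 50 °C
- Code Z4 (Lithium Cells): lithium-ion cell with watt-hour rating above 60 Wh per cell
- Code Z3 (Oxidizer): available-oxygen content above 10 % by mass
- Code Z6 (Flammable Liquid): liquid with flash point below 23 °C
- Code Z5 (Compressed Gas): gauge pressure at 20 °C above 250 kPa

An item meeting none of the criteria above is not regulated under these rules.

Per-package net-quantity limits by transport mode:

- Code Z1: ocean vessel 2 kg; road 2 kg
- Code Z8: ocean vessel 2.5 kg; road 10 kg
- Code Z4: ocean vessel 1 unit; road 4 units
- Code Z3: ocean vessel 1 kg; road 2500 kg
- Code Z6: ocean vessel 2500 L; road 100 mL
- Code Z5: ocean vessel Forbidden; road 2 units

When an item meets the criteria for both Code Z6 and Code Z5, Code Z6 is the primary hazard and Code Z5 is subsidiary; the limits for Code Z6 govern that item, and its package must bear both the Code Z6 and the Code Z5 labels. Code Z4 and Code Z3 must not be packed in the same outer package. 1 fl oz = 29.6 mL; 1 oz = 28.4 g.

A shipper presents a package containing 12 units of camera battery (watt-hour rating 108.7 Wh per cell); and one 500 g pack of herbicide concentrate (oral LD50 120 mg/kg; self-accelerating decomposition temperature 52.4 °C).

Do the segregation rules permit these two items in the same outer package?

Yes

Camera battery: watt-hour rating 108.7 Wh per cell > 60 Wh per cell → Code Z4 (Lithium Cells).
The herbicide concentrate has oral LD50 120 mg/kg, which is ≤ 300 mg/kg, so it is Code Z1 (Toxic).
No segregation rule bars Code Z4 with Code Z1.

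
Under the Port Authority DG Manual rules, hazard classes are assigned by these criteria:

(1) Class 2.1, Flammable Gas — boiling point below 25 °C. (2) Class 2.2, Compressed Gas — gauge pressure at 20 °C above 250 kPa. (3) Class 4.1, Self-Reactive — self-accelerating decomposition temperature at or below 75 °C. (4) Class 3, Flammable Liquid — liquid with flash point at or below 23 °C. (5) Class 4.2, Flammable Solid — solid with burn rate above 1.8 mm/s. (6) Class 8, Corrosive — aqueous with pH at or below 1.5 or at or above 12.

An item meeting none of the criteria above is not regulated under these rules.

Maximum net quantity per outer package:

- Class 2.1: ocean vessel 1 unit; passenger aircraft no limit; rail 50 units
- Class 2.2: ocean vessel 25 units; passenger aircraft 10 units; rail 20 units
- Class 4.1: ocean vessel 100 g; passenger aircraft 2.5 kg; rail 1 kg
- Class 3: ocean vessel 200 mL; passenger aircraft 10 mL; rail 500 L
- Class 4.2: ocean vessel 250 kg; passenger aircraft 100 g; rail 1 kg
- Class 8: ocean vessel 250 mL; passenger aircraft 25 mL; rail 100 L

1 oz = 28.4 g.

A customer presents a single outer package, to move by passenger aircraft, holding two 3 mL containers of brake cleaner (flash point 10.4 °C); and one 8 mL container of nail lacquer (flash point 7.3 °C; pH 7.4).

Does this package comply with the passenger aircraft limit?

No

The brake cleaner has flash point 10.4 °C, which is ≤ 23 °C, so it is Class 3 (Flammable Liquid).
With flash point 7.3 °C (≤ 23 °C), the nail lacquer falls in Class 3.
Class 3 net quantity: (two 3 mL containers = 6 mL) + 8 mL = 14 mL.
14 mL exceeds the passenger aircraft limit of 10 mL for Class 3.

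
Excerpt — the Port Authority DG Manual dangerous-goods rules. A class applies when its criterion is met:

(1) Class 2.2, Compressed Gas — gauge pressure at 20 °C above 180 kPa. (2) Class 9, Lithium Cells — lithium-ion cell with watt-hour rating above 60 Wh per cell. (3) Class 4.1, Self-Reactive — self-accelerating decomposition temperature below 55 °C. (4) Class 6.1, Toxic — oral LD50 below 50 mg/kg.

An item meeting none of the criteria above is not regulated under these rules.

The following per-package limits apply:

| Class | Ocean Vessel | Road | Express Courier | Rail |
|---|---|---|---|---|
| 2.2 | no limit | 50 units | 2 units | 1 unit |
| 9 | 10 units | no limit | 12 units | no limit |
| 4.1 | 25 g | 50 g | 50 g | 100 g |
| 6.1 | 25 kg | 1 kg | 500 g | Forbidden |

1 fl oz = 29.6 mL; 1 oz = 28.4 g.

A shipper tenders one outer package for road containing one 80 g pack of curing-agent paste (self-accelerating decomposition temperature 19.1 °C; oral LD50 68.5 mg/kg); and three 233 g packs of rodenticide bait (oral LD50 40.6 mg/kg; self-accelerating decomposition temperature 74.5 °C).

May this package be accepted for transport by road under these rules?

Curing-agent paste: self-accelerating decomposition temperature 19.1 °C < 55 °C → Class 4.1 (Self-Reactive).
The rodenticide bait has oral LD50 40.6 mg/kg, which is < 50 mg/kg, so it is Class 6.1 (Toxic).
Class 6.1 quantity: three 233 g packs = 699 g.
699 g is within the road limit of 1 kg for Class 6.1.
Class 4.1 quantity: 80 g.
80 g exceeds the road limit of 50 g for Class 4.1.

No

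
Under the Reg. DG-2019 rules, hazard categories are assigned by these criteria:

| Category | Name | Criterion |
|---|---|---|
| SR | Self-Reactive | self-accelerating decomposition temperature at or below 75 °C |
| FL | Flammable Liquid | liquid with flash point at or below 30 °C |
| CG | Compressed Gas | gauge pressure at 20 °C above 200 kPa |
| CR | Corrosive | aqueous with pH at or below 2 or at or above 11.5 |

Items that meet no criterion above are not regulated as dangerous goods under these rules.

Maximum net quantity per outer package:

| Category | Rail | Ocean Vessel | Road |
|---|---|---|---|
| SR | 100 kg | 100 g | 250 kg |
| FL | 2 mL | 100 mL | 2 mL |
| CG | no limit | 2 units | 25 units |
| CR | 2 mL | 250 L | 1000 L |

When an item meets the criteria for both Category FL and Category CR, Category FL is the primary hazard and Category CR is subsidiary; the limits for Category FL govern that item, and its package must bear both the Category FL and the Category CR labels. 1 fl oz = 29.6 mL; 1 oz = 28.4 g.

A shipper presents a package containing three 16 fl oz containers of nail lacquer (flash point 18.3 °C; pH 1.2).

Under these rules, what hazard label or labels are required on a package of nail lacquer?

The nail lacquer has flash point 18.3 °C, which is ≤ 30 °C, so it is Category FL (Flammable Liquid).
With pH 1.2 (≤ 2), the nail lacquer falls in Category CR.
By the precedence rule Category FL is primary and Category CR is subsidiary, and that rule requires both labels on the package.

Category CR and FL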